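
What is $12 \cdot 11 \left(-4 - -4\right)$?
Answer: $0$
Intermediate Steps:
$12 \cdot 11 \left(-4 - -4\right) = 132 \left(-4 + 4\right) = 132 \cdot 0 = 0$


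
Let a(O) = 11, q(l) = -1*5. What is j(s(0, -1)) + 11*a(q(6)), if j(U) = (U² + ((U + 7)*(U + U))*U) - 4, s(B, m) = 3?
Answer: 306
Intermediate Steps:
q(l) = -5
j(U) = -4 + U² + 2*U²*(7 + U) (j(U) = (U² + ((7 + U)*(2*U))*U) - 4 = (U² + (2*U*(7 + U))*U) - 4 = (U² + 2*U²*(7 + U)) - 4 = -4 + U² + 2*U²*(7 + U))
j(s(0, -1)) + 11*a(q(6)) = (-4 + 2*3³ + 15*3²) + 11*11 = (-4 + 2*27 + 15*9) + 121 = (-4 + 54 + 135) + 121 = 185 + 121 = 306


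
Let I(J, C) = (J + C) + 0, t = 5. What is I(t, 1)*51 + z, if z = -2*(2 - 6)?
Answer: 314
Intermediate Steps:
z = 8 (z = -2*(-4) = 8)
I(J, C) = C + J (I(J, C) = (C + J) + 0 = C + J)
I(t, 1)*51 + z = (1 + 5)*51 + 8 = 6*51 + 8 = 306 + 8 = 314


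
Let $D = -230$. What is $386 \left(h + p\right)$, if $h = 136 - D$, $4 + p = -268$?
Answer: $36284$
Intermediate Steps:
$p = -272$ ($p = -4 - 268 = -272$)
$h = 366$ ($h = 136 - -230 = 136 + 230 = 366$)
$386 \left(h + p\right) = 386 \left(366 - 272\right) = 386 \cdot 94 = 36284$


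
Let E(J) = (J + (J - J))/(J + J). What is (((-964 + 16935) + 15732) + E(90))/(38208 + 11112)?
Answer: 63407/98640 ≈ 0.64281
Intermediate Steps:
E(J) = 1/2 (E(J) = (J + 0)/((2*J)) = J*(1/(2*J)) = 1/2)
(((-964 + 16935) + 15732) + E(90))/(38208 + 11112) = (((-964 + 16935) + 15732) + 1/2)/(38208 + 11112) = ((15971 + 15732) + 1/2)/49320 = (31703 + 1/2)*(1/49320) = (63407/2)*(1/49320) = 63407/98640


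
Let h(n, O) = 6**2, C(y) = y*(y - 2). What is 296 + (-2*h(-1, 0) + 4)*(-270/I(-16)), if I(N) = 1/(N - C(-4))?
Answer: -734104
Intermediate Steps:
C(y) = y*(-2 + y)
h(n, O) = 36
I(N) = 1/(-24 + N) (I(N) = 1/(N - (-4)*(-2 - 4)) = 1/(N - (-4)*(-6)) = 1/(N - 1*24) = 1/(N - 24) = 1/(-24 + N))
296 + (-2*h(-1, 0) + 4)*(-270/I(-16)) = 296 + (-2*36 + 4)*(-270/(1/(-24 - 16))) = 296 + (-72 + 4)*(-270/(1/(-40))) = 296 - (-18360)/(-1/40) = 296 - (-18360)*(-40) = 296 - 68*10800 = 296 - 734400 = -734104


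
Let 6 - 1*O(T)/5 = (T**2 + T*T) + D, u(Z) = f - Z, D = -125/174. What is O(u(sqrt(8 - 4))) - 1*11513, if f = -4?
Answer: -2060057/174 ≈ -11839.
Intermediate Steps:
D = -125/174 (D = -125*1/174 = -125/174 ≈ -0.71839)
u(Z) = -4 - Z
O(T) = 5845/174 - 10*T**2 (O(T) = 30 - 5*((T**2 + T*T) - 125/174) = 30 - 5*((T**2 + T**2) - 125/174) = 30 - 5*(2*T**2 - 125/174) = 30 - 5*(-125/174 + 2*T**2) = 30 + (625/174 - 10*T**2) = 5845/174 - 10*T**2)
O(u(sqrt(8 - 4))) - 1*11513 = (5845/174 - 10*(-4 - sqrt(8 - 4))**2) - 1*11513 = (5845/174 - 10*(-4 - sqrt(4))**2) - 11513 = (5845/174 - 10*(-4 - 1*2)**2) - 11513 = (5845/174 - 10*(-4 - 2)**2) - 11513 = (5845/174 - 10*(-6)**2) - 11513 = (5845/174 - 10*36) - 11513 = (5845/174 - 360) - 11513 = -56795/174 - 11513 = -2060057/174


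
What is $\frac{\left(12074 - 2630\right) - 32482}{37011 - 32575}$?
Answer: $- \frac{11519}{2218} \approx -5.1934$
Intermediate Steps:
$\frac{\left(12074 - 2630\right) - 32482}{37011 - 32575} = \frac{9444 - 32482}{4436} = \left(-23038\right) \frac{1}{4436} = - \frac{11519}{2218}$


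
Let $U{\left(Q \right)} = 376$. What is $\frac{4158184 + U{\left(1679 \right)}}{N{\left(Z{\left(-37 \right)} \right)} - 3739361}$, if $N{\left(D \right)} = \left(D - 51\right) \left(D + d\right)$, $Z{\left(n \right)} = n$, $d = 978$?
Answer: $- \frac{4158560}{3822169} \approx -1.088$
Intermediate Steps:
$N{\left(D \right)} = \left(-51 + D\right) \left(978 + D\right)$ ($N{\left(D \right)} = \left(D - 51\right) \left(D + 978\right) = \left(-51 + D\right) \left(978 + D\right)$)
$\frac{4158184 + U{\left(1679 \right)}}{N{\left(Z{\left(-37 \right)} \right)} - 3739361} = \frac{4158184 + 376}{\left(-49878 + \left(-37\right)^{2} + 927 \left(-37\right)\right) - 3739361} = \frac{4158560}{\left(-49878 + 1369 - 34299\right) - 3739361} = \frac{4158560}{-82808 - 3739361} = \frac{4158560}{-3822169} = 4158560 \left(- \frac{1}{3822169}\right) = - \frac{4158560}{3822169}$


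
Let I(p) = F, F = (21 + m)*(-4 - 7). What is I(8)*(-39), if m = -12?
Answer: 3861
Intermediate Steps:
F = -99 (F = (21 - 12)*(-4 - 7) = 9*(-11) = -99)
I(p) = -99
I(8)*(-39) = -99*(-39) = 3861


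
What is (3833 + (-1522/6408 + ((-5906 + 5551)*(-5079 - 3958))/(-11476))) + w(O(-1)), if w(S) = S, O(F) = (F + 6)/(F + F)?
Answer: 16319556887/4596138 ≈ 3550.7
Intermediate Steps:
O(F) = (6 + F)/(2*F) (O(F) = (6 + F)/((2*F)) = (6 + F)*(1/(2*F)) = (6 + F)/(2*F))
(3833 + (-1522/6408 + ((-5906 + 5551)*(-5079 - 3958))/(-11476))) + w(O(-1)) = (3833 + (-1522/6408 + ((-5906 + 5551)*(-5079 - 3958))/(-11476))) + (½)*(6 - 1)/(-1) = (3833 + (-1522*1/6408 - 355*(-9037)*(-1/11476))) + (½)*(-1)*5 = (3833 + (-761/3204 + 3208135*(-1/11476))) - 5/2 = (3833 + (-761/3204 - 3208135/11476)) - 5/2 = (3833 - 642974861/2298069) - 5/2 = 8165523616/2298069 - 5/2 = 16319556887/4596138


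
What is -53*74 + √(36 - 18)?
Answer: -3922 + 3*√2 ≈ -3917.8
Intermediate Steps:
-53*74 + √(36 - 18) = -3922 + √18 = -3922 + 3*√2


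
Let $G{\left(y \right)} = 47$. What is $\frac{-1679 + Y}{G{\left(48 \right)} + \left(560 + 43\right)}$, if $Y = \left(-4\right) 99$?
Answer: $- \frac{83}{26} \approx -3.1923$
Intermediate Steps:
$Y = -396$
$\frac{-1679 + Y}{G{\left(48 \right)} + \left(560 + 43\right)} = \frac{-1679 - 396}{47 + \left(560 + 43\right)} = - \frac{2075}{47 + 603} = - \frac{2075}{650} = \left(-2075\right) \frac{1}{650} = - \frac{83}{26}$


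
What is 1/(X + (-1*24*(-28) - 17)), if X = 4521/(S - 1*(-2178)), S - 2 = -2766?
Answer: 586/379309 ≈ 0.0015449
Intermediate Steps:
S = -2764 (S = 2 - 2766 = -2764)
X = -4521/586 (X = 4521/(-2764 - 1*(-2178)) = 4521/(-2764 + 2178) = 4521/(-586) = 4521*(-1/586) = -4521/586 ≈ -7.7150)
1/(X + (-1*24*(-28) - 17)) = 1/(-4521/586 + (-1*24*(-28) - 17)) = 1/(-4521/586 + (-24*(-28) - 17)) = 1/(-4521/586 + (672 - 17)) = 1/(-4521/586 + 655) = 1/(379309/586) = 586/379309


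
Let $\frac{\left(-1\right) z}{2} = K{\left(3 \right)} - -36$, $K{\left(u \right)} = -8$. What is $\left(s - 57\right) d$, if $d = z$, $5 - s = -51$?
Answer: $56$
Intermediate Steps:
$s = 56$ ($s = 5 - -51 = 5 + 51 = 56$)
$z = -56$ ($z = - 2 \left(-8 - -36\right) = - 2 \left(-8 + 36\right) = \left(-2\right) 28 = -56$)
$d = -56$
$\left(s - 57\right) d = \left(56 - 57\right) \left(-56\right) = \left(-1\right) \left(-56\right) = 56$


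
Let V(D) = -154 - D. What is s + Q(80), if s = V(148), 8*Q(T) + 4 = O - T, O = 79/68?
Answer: -169921/544 ≈ -312.35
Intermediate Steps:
O = 79/68 (O = 79*(1/68) = 79/68 ≈ 1.1618)
Q(T) = -193/544 - T/8 (Q(T) = -1/2 + (79/68 - T)/8 = -1/2 + (79/544 - T/8) = -193/544 - T/8)
s = -302 (s = -154 - 1*148 = -154 - 148 = -302)
s + Q(80) = -302 + (-193/544 - 1/8*80) = -302 + (-193/544 - 10) = -302 - 5633/544 = -169921/544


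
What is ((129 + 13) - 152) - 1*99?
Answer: -109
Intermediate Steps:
((129 + 13) - 152) - 1*99 = (142 - 152) - 99 = -10 - 99 = -109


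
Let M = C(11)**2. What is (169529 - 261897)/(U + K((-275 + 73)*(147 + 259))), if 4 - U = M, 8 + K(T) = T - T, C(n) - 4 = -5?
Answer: 92368/5 ≈ 18474.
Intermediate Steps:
C(n) = -1 (C(n) = 4 - 5 = -1)
K(T) = -8 (K(T) = -8 + (T - T) = -8 + 0 = -8)
M = 1 (M = (-1)**2 = 1)
U = 3 (U = 4 - 1*1 = 4 - 1 = 3)
(169529 - 261897)/(U + K((-275 + 73)*(147 + 259))) = (169529 - 261897)/(3 - 8) = -92368/(-5) = -92368*(-1/5) = 92368/5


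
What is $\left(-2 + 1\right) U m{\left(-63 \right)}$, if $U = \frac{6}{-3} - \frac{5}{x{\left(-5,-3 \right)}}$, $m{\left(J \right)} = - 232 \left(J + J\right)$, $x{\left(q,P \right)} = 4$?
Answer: $95004$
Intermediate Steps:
$m{\left(J \right)} = - 464 J$ ($m{\left(J \right)} = - 232 \cdot 2 J = - 464 J$)
$U = - \frac{13}{4}$ ($U = \frac{6}{-3} - \frac{5}{4} = 6 \left(- \frac{1}{3}\right) - \frac{5}{4} = -2 - \frac{5}{4} = - \frac{13}{4} \approx -3.25$)
$\left(-2 + 1\right) U m{\left(-63 \right)} = \left(-2 + 1\right) \left(- \frac{13}{4}\right) \left(\left(-464\right) \left(-63\right)\right) = \left(-1\right) \left(- \frac{13}{4}\right) 29232 = \frac{13}{4} \cdot 29232 = 95004$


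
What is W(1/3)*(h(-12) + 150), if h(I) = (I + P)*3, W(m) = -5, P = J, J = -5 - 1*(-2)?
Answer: -525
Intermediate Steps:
J = -3 (J = -5 + 2 = -3)
P = -3
h(I) = -9 + 3*I (h(I) = (I - 3)*3 = (-3 + I)*3 = -9 + 3*I)
W(1/3)*(h(-12) + 150) = -5*((-9 + 3*(-12)) + 150) = -5*((-9 - 36) + 150) = -5*(-45 + 150) = -5*105 = -525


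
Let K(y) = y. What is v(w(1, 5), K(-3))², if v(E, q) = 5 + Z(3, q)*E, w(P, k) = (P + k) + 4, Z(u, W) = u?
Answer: 1225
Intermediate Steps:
w(P, k) = 4 + P + k
v(E, q) = 5 + 3*E
v(w(1, 5), K(-3))² = (5 + 3*(4 + 1 + 5))² = (5 + 3*10)² = (5 + 30)² = 35² = 1225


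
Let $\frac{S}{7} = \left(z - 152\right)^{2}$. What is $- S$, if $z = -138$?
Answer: $-588700$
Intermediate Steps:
$S = 588700$ ($S = 7 \left(-138 - 152\right)^{2} = 7 \left(-290\right)^{2} = 7 \cdot 84100 = 588700$)
$- S = \left(-1\right) 588700 = -588700$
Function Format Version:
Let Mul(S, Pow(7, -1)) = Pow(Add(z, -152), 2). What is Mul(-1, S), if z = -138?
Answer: -588700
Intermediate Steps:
S = 588700 (S = Mul(7, Pow(Add(-138, -152), 2)) = Mul(7, Pow(-290, 2)) = Mul(7, 84100) = 588700)
Mul(-1, S) = Mul(-1, 588700) = -588700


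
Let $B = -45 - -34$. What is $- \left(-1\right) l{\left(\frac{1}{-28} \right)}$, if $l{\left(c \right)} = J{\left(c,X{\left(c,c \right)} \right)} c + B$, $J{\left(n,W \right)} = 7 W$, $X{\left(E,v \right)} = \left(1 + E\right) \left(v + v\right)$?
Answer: $- \frac{17221}{1568} \approx -10.983$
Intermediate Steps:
$X{\left(E,v \right)} = 2 v \left(1 + E\right)$ ($X{\left(E,v \right)} = \left(1 + E\right) 2 v = 2 v \left(1 + E\right)$)
$B = -11$ ($B = -45 + 34 = -11$)
$l{\left(c \right)} = -11 + 14 c^{2} \left(1 + c\right)$ ($l{\left(c \right)} = 7 \cdot 2 c \left(1 + c\right) c - 11 = 14 c \left(1 + c\right) c - 11 = 14 c^{2} \left(1 + c\right) - 11 = -11 + 14 c^{2} \left(1 + c\right)$)
$- \left(-1\right) l{\left(\frac{1}{-28} \right)} = - \left(-1\right) \left(-11 + 14 \left(\frac{1}{-28}\right)^{2} \left(1 + \frac{1}{-28}\right)\right) = - \left(-1\right) \left(-11 + 14 \left(- \frac{1}{28}\right)^{2} \left(1 - \frac{1}{28}\right)\right) = - \left(-1\right) \left(-11 + 14 \cdot \frac{1}{784} \cdot \frac{27}{28}\right) = - \left(-1\right) \left(-11 + \frac{27}{1568}\right) = - \frac{\left(-1\right) \left(-17221\right)}{1568} = \left(-1\right) \frac{17221}{1568} = - \frac{17221}{1568}$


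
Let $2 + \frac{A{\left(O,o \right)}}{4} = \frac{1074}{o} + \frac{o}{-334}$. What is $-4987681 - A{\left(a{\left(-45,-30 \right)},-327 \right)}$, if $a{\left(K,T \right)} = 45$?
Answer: $- \frac{90790443761}{18203} \approx -4.9877 \cdot 10^{6}$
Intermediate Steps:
$A{\left(O,o \right)} = -8 + \frac{4296}{o} - \frac{2 o}{167}$ ($A{\left(O,o \right)} = -8 + 4 \left(\frac{1074}{o} + \frac{o}{-334}\right) = -8 + 4 \left(\frac{1074}{o} + o \left(- \frac{1}{334}\right)\right) = -8 + 4 \left(\frac{1074}{o} - \frac{o}{334}\right) = -8 - \left(- \frac{4296}{o} + \frac{2 o}{167}\right) = -8 + \frac{4296}{o} - \frac{2 o}{167}$)
$-4987681 - A{\left(a{\left(-45,-30 \right)},-327 \right)} = -4987681 - \left(-8 + \frac{4296}{-327} - - \frac{654}{167}\right) = -4987681 - \left(-8 + 4296 \left(- \frac{1}{327}\right) + \frac{654}{167}\right) = -4987681 - \left(-8 - \frac{1432}{109} + \frac{654}{167}\right) = -4987681 - - \frac{313482}{18203} = -4987681 + \frac{313482}{18203} = - \frac{90790443761}{18203}$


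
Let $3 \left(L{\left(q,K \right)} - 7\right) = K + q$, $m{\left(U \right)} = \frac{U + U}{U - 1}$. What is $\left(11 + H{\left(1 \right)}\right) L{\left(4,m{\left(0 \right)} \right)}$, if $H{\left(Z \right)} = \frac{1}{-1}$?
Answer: $\frac{250}{3} \approx 83.333$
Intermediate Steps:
$m{\left(U \right)} = \frac{2 U}{-1 + U}$
$H{\left(Z \right)} = -1$
$L{\left(q,K \right)} = 7 + \frac{K}{3} + \frac{q}{3}$ ($L{\left(q,K \right)} = 7 + \frac{K + q}{3} = 7 + \left(\frac{K}{3} + \frac{q}{3}\right) = 7 + \frac{K}{3} + \frac{q}{3}$)
$\left(11 + H{\left(1 \right)}\right) L{\left(4,m{\left(0 \right)} \right)} = \left(11 - 1\right) \left(7 + \frac{2 \cdot 0 \frac{1}{-1 + 0}}{3} + \frac{1}{3} \cdot 4\right) = 10 \left(7 + \frac{2 \cdot 0 \frac{1}{-1}}{3} + \frac{4}{3}\right) = 10 \left(7 + \frac{2 \cdot 0 \left(-1\right)}{3} + \frac{4}{3}\right) = 10 \left(7 + \frac{1}{3} \cdot 0 + \frac{4}{3}\right) = 10 \left(7 + 0 + \frac{4}{3}\right) = 10 \cdot \frac{25}{3} = \frac{250}{3}$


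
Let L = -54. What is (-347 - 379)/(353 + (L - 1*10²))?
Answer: -726/199 ≈ -3.6482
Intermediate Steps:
(-347 - 379)/(353 + (L - 1*10²)) = (-347 - 379)/(353 + (-54 - 1*10²)) = -726/(353 + (-54 - 1*100)) = -726/(353 + (-54 - 100)) = -726/(353 - 154) = -726/199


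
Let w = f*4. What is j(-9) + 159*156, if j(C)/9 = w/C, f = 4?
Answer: 24788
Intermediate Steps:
w = 16 (w = 4*4 = 16)
j(C) = 144/C (j(C) = 9*(16/C) = 144/C)
j(-9) + 159*156 = 144/(-9) + 159*156 = 144*(-⅑) + 24804 = -16 + 24804 = 24788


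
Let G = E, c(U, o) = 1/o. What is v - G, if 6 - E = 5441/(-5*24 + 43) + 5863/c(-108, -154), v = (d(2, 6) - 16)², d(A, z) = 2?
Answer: -69514265/77 ≈ -9.0278e+5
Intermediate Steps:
v = 196 (v = (2 - 16)² = (-14)² = 196)
E = 69529357/77 (E = 6 - (5441/(-5*24 + 43) + 5863/(1/(-154))) = 6 - (5441/(-120 + 43) + 5863/(-1/154)) = 6 - (5441/(-77) + 5863*(-154)) = 6 - (5441*(-1/77) - 902902) = 6 - (-5441/77 - 902902) = 6 - 1*(-69528895/77) = 6 + 69528895/77 = 69529357/77 ≈ 9.0298e+5)
G = 69529357/77 ≈ 9.0298e+5
v - G = 196 - 1*69529357/77 = 196 - 69529357/77 = -69514265/77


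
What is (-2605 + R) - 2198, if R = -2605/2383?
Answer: -11448154/2383 ≈ -4804.1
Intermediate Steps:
R = -2605/2383 (R = -2605*1/2383 = -2605/2383 ≈ -1.0932)
(-2605 + R) - 2198 = (-2605 - 2605/2383) - 2198 = -6210320/2383 - 2198 = -11448154/2383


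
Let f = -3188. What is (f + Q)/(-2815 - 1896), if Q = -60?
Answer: 464/673 ≈ 0.68945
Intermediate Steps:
(f + Q)/(-2815 - 1896) = (-3188 - 60)/(-2815 - 1896) = -3248/(-4711) = -3248*(-1/4711) = 464/673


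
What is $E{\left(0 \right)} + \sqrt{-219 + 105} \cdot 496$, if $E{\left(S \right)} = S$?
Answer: $496 i \sqrt{114} \approx 5295.8 i$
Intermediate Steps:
$E{\left(0 \right)} + \sqrt{-219 + 105} \cdot 496 = 0 + \sqrt{-219 + 105} \cdot 496 = 0 + \sqrt{-114} \cdot 496 = 0 + i \sqrt{114} \cdot 496 = 0 + 496 i \sqrt{114} = 496 i \sqrt{114}$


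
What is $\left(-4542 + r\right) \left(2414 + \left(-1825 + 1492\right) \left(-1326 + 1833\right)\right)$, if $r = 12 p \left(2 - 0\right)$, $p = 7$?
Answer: $727907958$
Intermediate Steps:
$r = 168$ ($r = 12 \cdot 7 \left(2 - 0\right) = 84 \left(2 + 0\right) = 84 \cdot 2 = 168$)
$\left(-4542 + r\right) \left(2414 + \left(-1825 + 1492\right) \left(-1326 + 1833\right)\right) = \left(-4542 + 168\right) \left(2414 + \left(-1825 + 1492\right) \left(-1326 + 1833\right)\right) = - 4374 \left(2414 - 168831\right) = \left(-4374\right) \left(-166417\right) = 727907958$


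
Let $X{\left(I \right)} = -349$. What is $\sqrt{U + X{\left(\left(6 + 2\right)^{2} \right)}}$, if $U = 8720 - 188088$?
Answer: $i \sqrt{179717} \approx 423.93 i$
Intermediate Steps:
$U = -179368$
$\sqrt{U + X{\left(\left(6 + 2\right)^{2} \right)}} = \sqrt{-179368 - 349} = \sqrt{-179717} = i \sqrt{179717}$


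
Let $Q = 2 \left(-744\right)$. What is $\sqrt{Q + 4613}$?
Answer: $25 \sqrt{5} \approx 55.902$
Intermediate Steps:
$Q = -1488$
$\sqrt{Q + 4613} = \sqrt{-1488 + 4613} = \sqrt{3125} = 25 \sqrt{5}$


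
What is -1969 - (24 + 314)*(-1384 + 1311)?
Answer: 22705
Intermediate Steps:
-1969 - (24 + 314)*(-1384 + 1311) = -1969 - 338*(-73) = -1969 - 1*(-24674) = -1969 + 24674 = 22705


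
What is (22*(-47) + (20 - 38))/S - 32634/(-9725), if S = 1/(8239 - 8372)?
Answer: 1360715734/9725 ≈ 1.3992e+5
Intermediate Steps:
S = -1/133 (S = 1/(-133) = -1/133 ≈ -0.0075188)
(22*(-47) + (20 - 38))/S - 32634/(-9725) = (22*(-47) + (20 - 38))/(-1/133) - 32634/(-9725) = (-1034 - 18)*(-133) - 32634*(-1/9725) = -1052*(-133) + 32634/9725 = 139916 + 32634/9725 = 1360715734/9725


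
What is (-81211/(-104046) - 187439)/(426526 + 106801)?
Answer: -19502196983/55490541042 ≈ -0.35145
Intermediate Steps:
(-81211/(-104046) - 187439)/(426526 + 106801) = (-81211*(-1/104046) - 187439)/533327 = (81211/104046 - 187439)*(1/533327) = -19502196983/104046*1/533327 = -19502196983/55490541042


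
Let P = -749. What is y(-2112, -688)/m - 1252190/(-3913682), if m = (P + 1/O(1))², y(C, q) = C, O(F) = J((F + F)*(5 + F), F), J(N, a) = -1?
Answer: 29003799109/91726921875 ≈ 0.31620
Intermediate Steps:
O(F) = -1
m = 562500 (m = (-749 + 1/(-1))² = (-749 - 1)² = (-750)² = 562500)
y(-2112, -688)/m - 1252190/(-3913682) = -2112/562500 - 1252190/(-3913682) = -2112*1/562500 - 1252190*(-1/3913682) = -176/46875 + 626095/1956841 = 29003799109/91726921875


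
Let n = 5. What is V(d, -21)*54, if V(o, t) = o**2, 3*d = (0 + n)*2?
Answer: 600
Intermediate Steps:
d = 10/3 (d = ((0 + 5)*2)/3 = (5*2)/3 = (1/3)*10 = 10/3 ≈ 3.3333)
V(d, -21)*54 = (10/3)**2*54 = (100/9)*54 = 600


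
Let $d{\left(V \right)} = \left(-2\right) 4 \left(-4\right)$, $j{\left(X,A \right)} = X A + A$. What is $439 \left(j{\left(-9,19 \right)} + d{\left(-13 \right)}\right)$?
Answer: $-52680$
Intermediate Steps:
$j{\left(X,A \right)} = A + A X$ ($j{\left(X,A \right)} = A X + A = A + A X$)
$d{\left(V \right)} = 32$ ($d{\left(V \right)} = \left(-8\right) \left(-4\right) = 32$)
$439 \left(j{\left(-9,19 \right)} + d{\left(-13 \right)}\right) = 439 \left(19 \left(1 - 9\right) + 32\right) = 439 \left(19 \left(-8\right) + 32\right) = 439 \left(-152 + 32\right) = 439 \left(-120\right) = -52680$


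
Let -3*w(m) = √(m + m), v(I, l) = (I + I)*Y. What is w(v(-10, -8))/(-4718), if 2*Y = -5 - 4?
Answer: √5/2359 ≈ 0.00094789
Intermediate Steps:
Y = -9/2 (Y = (-5 - 4)/2 = (½)*(-9) = -9/2 ≈ -4.5000)
v(I, l) = -9*I (v(I, l) = (I + I)*(-9/2) = (2*I)*(-9/2) = -9*I)
w(m) = -√2*√m/3 (w(m) = -√(m + m)/3 = -√2*√m/3)
w(v(-10, -8))/(-4718) = -√2*√(-9*(-10))/3/(-4718) = -√2*√90/3*(-1/4718) = -√2*3*√10/3*(-1/4718) = -2*√5*(-1/4718) = √5/2359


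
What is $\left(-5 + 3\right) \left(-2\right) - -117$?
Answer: $121$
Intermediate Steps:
$\left(-5 + 3\right) \left(-2\right) - -117 = \left(-2\right) \left(-2\right) + 117 = 4 + 117 = 121$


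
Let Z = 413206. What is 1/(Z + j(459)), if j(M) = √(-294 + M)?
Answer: 413206/170739198271 - √165/170739198271 ≈ 2.4200e-6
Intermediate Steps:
1/(Z + j(459)) = 1/(413206 + √(-294 + 459)) = 1/(413206 + √165)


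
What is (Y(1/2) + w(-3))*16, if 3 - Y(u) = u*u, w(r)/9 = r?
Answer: -388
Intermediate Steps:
w(r) = 9*r
Y(u) = 3 - u² (Y(u) = 3 - u*u = 3 - u²)
(Y(1/2) + w(-3))*16 = ((3 - (1/2)²) + 9*(-3))*16 = ((3 - (½)²) - 27)*16 = ((3 - 1*¼) - 27)*16 = ((3 - ¼) - 27)*16 = (11/4 - 27)*16 = -97/4*16 = -388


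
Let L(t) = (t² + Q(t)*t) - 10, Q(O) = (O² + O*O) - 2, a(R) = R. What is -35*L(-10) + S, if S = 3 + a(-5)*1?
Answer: 66148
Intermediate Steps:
Q(O) = -2 + 2*O² (Q(O) = (O² + O²) - 2 = 2*O² - 2 = -2 + 2*O²)
L(t) = -10 + t² + t*(-2 + 2*t²) (L(t) = (t² + (-2 + 2*t²)*t) - 10 = (t² + t*(-2 + 2*t²)) - 10 = -10 + t² + t*(-2 + 2*t²))
S = -2 (S = 3 - 5*1 = 3 - 5 = -2)
-35*L(-10) + S = -35*(-10 + (-10)² + 2*(-10)*(-1 + (-10)²)) - 2 = -35*(-10 + 100 + 2*(-10)*(-1 + 100)) - 2 = -35*(-10 + 100 + 2*(-10)*99) - 2 = -35*(-10 + 100 - 1980) - 2 = -35*(-1890) - 2 = 66150 - 2 = 66148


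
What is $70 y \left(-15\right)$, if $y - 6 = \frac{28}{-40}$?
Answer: $-5565$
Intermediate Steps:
$y = \frac{53}{10}$ ($y = 6 + \frac{28}{-40} = 6 + 28 \left(- \frac{1}{40}\right) = 6 - \frac{7}{10} = \frac{53}{10} \approx 5.3$)
$70 y \left(-15\right) = 70 \cdot \frac{53}{10} \left(-15\right) = 371 \left(-15\right) = -5565$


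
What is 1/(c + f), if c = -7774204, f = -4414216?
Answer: -1/12188420 ≈ -8.2045e-8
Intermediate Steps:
1/(c + f) = 1/(-7774204 - 4414216) = 1/(-12188420) = -1/12188420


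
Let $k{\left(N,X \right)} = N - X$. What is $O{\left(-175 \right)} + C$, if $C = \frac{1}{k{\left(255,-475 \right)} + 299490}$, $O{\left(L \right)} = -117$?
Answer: $- \frac{35125739}{300220} \approx -117.0$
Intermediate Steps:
$C = \frac{1}{300220}$ ($C = \frac{1}{\left(255 - -475\right) + 299490} = \frac{1}{\left(255 + 475\right) + 299490} = \frac{1}{730 + 299490} = \frac{1}{300220} \approx 3.3309 \cdot 10^{-6}$)
$O{\left(-175 \right)} + C = -117 + \frac{1}{300220} = - \frac{35125739}{300220}$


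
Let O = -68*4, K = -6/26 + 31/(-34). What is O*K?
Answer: 4040/13 ≈ 310.77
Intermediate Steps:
K = -505/442 (K = -6*1/26 + 31*(-1/34) = -3/13 - 31/34 = -505/442 ≈ -1.1425)
O = -272
O*K = -272*(-505/442) = 4040/13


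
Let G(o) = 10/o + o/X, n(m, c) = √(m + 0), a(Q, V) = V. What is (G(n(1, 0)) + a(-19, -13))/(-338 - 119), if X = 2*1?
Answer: 5/914 ≈ 0.0054705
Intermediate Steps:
X = 2
n(m, c) = √m
G(o) = o/2 + 10/o (G(o) = 10/o + o/2 = o/2 + 10/o)
(G(n(1, 0)) + a(-19, -13))/(-338 - 119) = ((√1/2 + 10/(√1)) - 13)/(-338 - 119) = (((½)*1 + 10/1) - 13)/(-457) = ((½ + 10*1) - 13)*(-1/457) = ((½ + 10) - 13)*(-1/457) = (21/2 - 13)*(-1/457) = -5/2*(-1/457) = 5/914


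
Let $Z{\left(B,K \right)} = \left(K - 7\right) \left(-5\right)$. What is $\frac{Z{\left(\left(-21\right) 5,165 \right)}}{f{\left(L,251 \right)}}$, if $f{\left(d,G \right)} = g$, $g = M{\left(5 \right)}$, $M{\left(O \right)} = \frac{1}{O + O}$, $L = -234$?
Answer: $-7900$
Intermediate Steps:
$M{\left(O \right)} = \frac{1}{2 O}$
$Z{\left(B,K \right)} = 35 - 5 K$ ($Z{\left(B,K \right)} = \left(-7 + K\right) \left(-5\right) = 35 - 5 K$)
$g = \frac{1}{10}$ ($g = \frac{1}{2 \cdot 5} = \frac{1}{2} \cdot \frac{1}{5} = \frac{1}{10} \approx 0.1$)
$f{\left(d,G \right)} = \frac{1}{10}$
$\frac{Z{\left(\left(-21\right) 5,165 \right)}}{f{\left(L,251 \right)}} = \left(35 - 825\right) \frac{1}{\frac{1}{10}} = \left(35 - 825\right) 10 = \left(-790\right) 10 = -7900$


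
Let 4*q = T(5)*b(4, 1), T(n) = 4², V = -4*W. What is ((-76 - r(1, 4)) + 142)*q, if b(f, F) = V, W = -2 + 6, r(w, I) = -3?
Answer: -4416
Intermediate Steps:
W = 4
V = -16 (V = -4*4 = -16)
b(f, F) = -16
T(n) = 16
q = -64 (q = (16*(-16))/4 = (¼)*(-256) = -64)
((-76 - r(1, 4)) + 142)*q = ((-76 - 1*(-3)) + 142)*(-64) = ((-76 + 3) + 142)*(-64) = (-73 + 142)*(-64) = 69*(-64) = -4416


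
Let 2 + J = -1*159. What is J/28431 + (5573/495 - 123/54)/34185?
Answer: -192443227/35636836950 ≈ -0.0054001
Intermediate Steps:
J = -161 (J = -2 - 1*159 = -2 - 159 = -161)
J/28431 + (5573/495 - 123/54)/34185 = -161/28431 + (5573/495 - 123/54)/34185 = -161*1/28431 + (5573*(1/495) - 123*1/54)*(1/34185) = -161/28431 + (5573/495 - 41/18)*(1/34185) = -161/28431 + (8891/990)*(1/34185) = -161/28431 + 8891/33843150 = -192443227/35636836950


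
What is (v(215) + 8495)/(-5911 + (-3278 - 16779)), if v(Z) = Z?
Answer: -4355/12984 ≈ -0.33541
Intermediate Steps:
(v(215) + 8495)/(-5911 + (-3278 - 16779)) = (215 + 8495)/(-5911 + (-3278 - 16779)) = 8710/(-5911 - 20057) = 8710/(-25968) = 8710*(-1/25968) = -4355/12984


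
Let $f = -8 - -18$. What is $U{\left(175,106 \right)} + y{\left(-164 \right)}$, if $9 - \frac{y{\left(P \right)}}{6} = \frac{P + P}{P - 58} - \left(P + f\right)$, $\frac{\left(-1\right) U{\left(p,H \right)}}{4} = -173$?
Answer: $- \frac{6914}{37} \approx -186.86$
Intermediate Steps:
$U{\left(p,H \right)} = 692$ ($U{\left(p,H \right)} = \left(-4\right) \left(-173\right) = 692$)
$f = 10$ ($f = -8 + 18 = 10$)
$y{\left(P \right)} = 114 + 6 P - \frac{12 P}{-58 + P}$ ($y{\left(P \right)} = 54 - 6 \left(\frac{P + P}{P - 58} - \left(P + 10\right)\right) = 54 - 6 \left(\frac{2 P}{-58 + P} - \left(10 + P\right)\right) = 54 - 6 \left(-10 - P + \frac{2 P}{-58 + P}\right) = 54 + \left(60 + 6 P - \frac{12 P}{-58 + P}\right) = 114 + 6 P - \frac{12 P}{-58 + P}$)
$U{\left(175,106 \right)} + y{\left(-164 \right)} = 692 + \frac{6 \left(-1102 + \left(-164\right)^{2} - -6724\right)}{-58 - 164} = 692 + \frac{6 \left(-1102 + 26896 + 6724\right)}{-222} = 692 + 6 \left(- \frac{1}{222}\right) 32518 = 692 - \frac{32518}{37} = - \frac{6914}{37}$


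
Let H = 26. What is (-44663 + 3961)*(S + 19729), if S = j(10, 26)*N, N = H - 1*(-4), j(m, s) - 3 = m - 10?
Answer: -806672938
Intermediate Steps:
j(m, s) = -7 + m (j(m, s) = 3 + (m - 10) = 3 + (-10 + m) = -7 + m)
N = 30 (N = 26 - 1*(-4) = 26 + 4 = 30)
S = 90 (S = (-7 + 10)*30 = 3*30 = 90)
(-44663 + 3961)*(S + 19729) = (-44663 + 3961)*(90 + 19729) = -40702*19819 = -806672938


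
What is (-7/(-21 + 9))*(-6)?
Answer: -7/2 ≈ -3.5000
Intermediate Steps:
(-7/(-21 + 9))*(-6) = (-7/(-12))*(-6) = -1/12*(-7)*(-6) = (7/12)*(-6) = -7/2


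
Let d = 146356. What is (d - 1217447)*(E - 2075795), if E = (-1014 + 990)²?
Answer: 2222748393929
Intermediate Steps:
E = 576 (E = (-24)² = 576)
(d - 1217447)*(E - 2075795) = (146356 - 1217447)*(576 - 2075795) = -1071091*(-2075219) = 2222748393929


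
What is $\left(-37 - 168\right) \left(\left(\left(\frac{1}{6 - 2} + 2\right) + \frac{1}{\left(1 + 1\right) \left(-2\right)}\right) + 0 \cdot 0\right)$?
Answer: $-410$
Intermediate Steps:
$\left(-37 - 168\right) \left(\left(\left(\frac{1}{6 - 2} + 2\right) + \frac{1}{\left(1 + 1\right) \left(-2\right)}\right) + 0 \cdot 0\right) = - 205 \left(\left(\left(\frac{1}{4} + 2\right) + \frac{1}{2 \left(-2\right)}\right) + 0\right) = - 205 \left(\left(\left(\frac{1}{4} + 2\right) + \frac{1}{-4}\right) + 0\right) = - 205 \left(\left(\frac{9}{4} - \frac{1}{4}\right) + 0\right) = - 205 \left(2 + 0\right) = \left(-205\right) 2 = -410$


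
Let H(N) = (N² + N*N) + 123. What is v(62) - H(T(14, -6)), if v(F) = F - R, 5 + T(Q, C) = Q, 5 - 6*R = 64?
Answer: -1279/6 ≈ -213.17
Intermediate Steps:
R = -59/6 (R = ⅚ - ⅙*64 = ⅚ - 32/3 = -59/6 ≈ -9.8333)
T(Q, C) = -5 + Q
v(F) = 59/6 + F (v(F) = F - 1*(-59/6) = F + 59/6 = 59/6 + F)
H(N) = 123 + 2*N² (H(N) = (N² + N²) + 123 = 2*N² + 123 = 123 + 2*N²)
v(62) - H(T(14, -6)) = (59/6 + 62) - (123 + 2*(-5 + 14)²) = 431/6 - (123 + 2*9²) = 431/6 - (123 + 2*81) = 431/6 - (123 + 162) = 431/6 - 1*285 = 431/6 - 285 = -1279/6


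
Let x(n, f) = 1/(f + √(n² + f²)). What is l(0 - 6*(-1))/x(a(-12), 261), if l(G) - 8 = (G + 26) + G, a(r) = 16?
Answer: 12006 + 46*√68377 ≈ 24035.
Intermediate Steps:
l(G) = 34 + 2*G (l(G) = 8 + ((G + 26) + G) = 8 + ((26 + G) + G) = 8 + (26 + 2*G) = 34 + 2*G)
x(n, f) = 1/(f + √(f² + n²))
l(0 - 6*(-1))/x(a(-12), 261) = (34 + 2*(0 - 6*(-1)))/(1/(261 + √(261² + 16²))) = (34 + 2*(0 + 6))/(1/(261 + √(68121 + 256))) = (34 + 2*6)/(1/(261 + √68377)) = (34 + 12)*(261 + √68377) = 46*(261 + √68377) = 12006 + 46*√68377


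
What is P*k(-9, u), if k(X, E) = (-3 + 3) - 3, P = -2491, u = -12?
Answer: 7473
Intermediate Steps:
k(X, E) = -3 (k(X, E) = 0 - 3 = -3)
P*k(-9, u) = -2491*(-3) = 7473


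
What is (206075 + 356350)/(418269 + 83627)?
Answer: 562425/501896 ≈ 1.1206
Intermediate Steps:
(206075 + 356350)/(418269 + 83627) = 562425/501896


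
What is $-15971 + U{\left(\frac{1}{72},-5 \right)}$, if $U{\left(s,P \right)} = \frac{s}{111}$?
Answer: $- \frac{127640231}{7992} \approx -15971.0$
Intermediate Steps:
$U{\left(s,P \right)} = \frac{s}{111}$ ($U{\left(s,P \right)} = s \frac{1}{111} = \frac{s}{111}$)
$-15971 + U{\left(\frac{1}{72},-5 \right)} = -15971 + \frac{1}{111 \cdot 72} = -15971 + \frac{1}{111} \cdot \frac{1}{72} = -15971 + \frac{1}{7992} = - \frac{127640231}{7992}$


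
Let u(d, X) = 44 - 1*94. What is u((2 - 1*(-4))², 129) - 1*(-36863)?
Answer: 36813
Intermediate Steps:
u(d, X) = -50 (u(d, X) = 44 - 94 = -50)
u((2 - 1*(-4))², 129) - 1*(-36863) = -50 - 1*(-36863) = -50 + 36863 = 36813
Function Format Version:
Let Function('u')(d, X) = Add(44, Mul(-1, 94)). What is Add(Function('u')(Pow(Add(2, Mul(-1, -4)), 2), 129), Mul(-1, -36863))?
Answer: 36813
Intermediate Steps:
Function('u')(d, X) = -50 (Function('u')(d, X) = Add(44, -94) = -50)
Add(Function('u')(Pow(Add(2, Mul(-1, -4)), 2), 129), Mul(-1, -36863)) = Add(-50, Mul(-1, -36863)) = Add(-50, 36863) = 36813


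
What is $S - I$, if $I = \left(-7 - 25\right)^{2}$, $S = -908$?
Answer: $-1932$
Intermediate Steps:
$I = 1024$ ($I = \left(-32\right)^{2} = 1024$)
$S - I = -908 - 1024 = -1932$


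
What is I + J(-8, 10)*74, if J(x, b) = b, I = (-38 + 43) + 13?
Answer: 758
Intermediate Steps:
I = 18 (I = 5 + 13 = 18)
I + J(-8, 10)*74 = 18 + 10*74 = 18 + 740 = 758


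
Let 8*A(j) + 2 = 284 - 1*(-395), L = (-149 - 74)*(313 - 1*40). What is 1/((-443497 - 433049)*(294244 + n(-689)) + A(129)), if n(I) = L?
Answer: -8/1636441257643 ≈ -4.8887e-12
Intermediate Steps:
L = -60879 (L = -223*(313 - 40) = -223*273 = -60879)
n(I) = -60879
A(j) = 677/8 (A(j) = -¼ + (284 - 1*(-395))/8 = -¼ + (284 + 395)/8 = -¼ + (⅛)*679 = -¼ + 679/8 = 677/8)
1/((-443497 - 433049)*(294244 + n(-689)) + A(129)) = 1/((-443497 - 433049)*(294244 - 60879) + 677/8) = 1/(-876546*233365 + 677/8) = 1/(-204555157290 + 677/8) = 1/(-1636441257643/8) = -8/1636441257643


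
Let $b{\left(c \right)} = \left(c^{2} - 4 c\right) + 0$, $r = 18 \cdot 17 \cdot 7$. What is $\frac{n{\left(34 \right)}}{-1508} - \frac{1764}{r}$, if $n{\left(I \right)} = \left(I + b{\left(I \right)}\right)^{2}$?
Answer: $- \frac{4726671}{6409} \approx -737.5$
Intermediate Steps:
$r = 2142$ ($r = 306 \cdot 7 = 2142$)
$b{\left(c \right)} = c^{2} - 4 c$
$n{\left(I \right)} = \left(I + I \left(-4 + I\right)\right)^{2}$
$\frac{n{\left(34 \right)}}{-1508} - \frac{1764}{r} = \frac{34^{2} \left(-3 + 34\right)^{2}}{-1508} - \frac{1764}{2142} = 1156 \cdot 31^{2} \left(- \frac{1}{1508}\right) - \frac{14}{17} = 1156 \cdot 961 \left(- \frac{1}{1508}\right) - \frac{14}{17} = 1110916 \left(- \frac{1}{1508}\right) - \frac{14}{17} = - \frac{277729}{377} - \frac{14}{17} = - \frac{4726671}{6409}$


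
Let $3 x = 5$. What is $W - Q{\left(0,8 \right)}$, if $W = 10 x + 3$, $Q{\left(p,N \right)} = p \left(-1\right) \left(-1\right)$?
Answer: $\frac{59}{3} \approx 19.667$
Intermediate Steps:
$x = \frac{5}{3}$ ($x = \frac{1}{3} \cdot 5 = \frac{5}{3} \approx 1.6667$)
$Q{\left(p,N \right)} = p$ ($Q{\left(p,N \right)} = - p \left(-1\right) = p$)
$W = \frac{59}{3}$ ($W = 10 \cdot \frac{5}{3} + 3 = \frac{50}{3} + 3 = \frac{59}{3} \approx 19.667$)
$W - Q{\left(0,8 \right)} = \frac{59}{3} - 0 = \frac{59}{3} + 0 = \frac{59}{3}$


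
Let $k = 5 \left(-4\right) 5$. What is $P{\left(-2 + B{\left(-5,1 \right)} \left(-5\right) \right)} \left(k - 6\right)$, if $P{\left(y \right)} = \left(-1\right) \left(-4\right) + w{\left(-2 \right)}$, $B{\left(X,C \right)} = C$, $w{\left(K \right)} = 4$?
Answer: $-848$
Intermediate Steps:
$P{\left(y \right)} = 8$ ($P{\left(y \right)} = \left(-1\right) \left(-4\right) + 4 = 4 + 4 = 8$)
$k = -100$ ($k = \left(-20\right) 5 = -100$)
$P{\left(-2 + B{\left(-5,1 \right)} \left(-5\right) \right)} \left(k - 6\right) = 8 \left(-100 - 6\right) = 8 \left(-106\right) = -848$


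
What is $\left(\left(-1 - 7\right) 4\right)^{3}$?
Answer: $-32768$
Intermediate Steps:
$\left(\left(-1 - 7\right) 4\right)^{3} = \left(\left(-8\right) 4\right)^{3} = \left(-32\right)^{3} = -32768$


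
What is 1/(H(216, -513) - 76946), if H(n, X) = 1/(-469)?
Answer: -469/36087675 ≈ -1.2996e-5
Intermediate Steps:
H(n, X) = -1/469
1/(H(216, -513) - 76946) = 1/(-1/469 - 76946) = 1/(-36087675/469) = -469/36087675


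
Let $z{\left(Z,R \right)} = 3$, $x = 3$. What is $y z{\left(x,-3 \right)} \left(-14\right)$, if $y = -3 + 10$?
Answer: $-294$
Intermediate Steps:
$y = 7$
$y z{\left(x,-3 \right)} \left(-14\right) = 7 \cdot 3 \left(-14\right) = 21 \left(-14\right) = -294$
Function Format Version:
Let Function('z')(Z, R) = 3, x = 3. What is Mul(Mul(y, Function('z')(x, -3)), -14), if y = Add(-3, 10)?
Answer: -294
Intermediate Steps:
y = 7
Mul(Mul(y, Function('z')(x, -3)), -14) = Mul(Mul(7, 3), -14) = Mul(21, -14) = -294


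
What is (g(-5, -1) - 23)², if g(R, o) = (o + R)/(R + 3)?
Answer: 400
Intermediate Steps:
g(R, o) = (R + o)/(3 + R)
(g(-5, -1) - 23)² = ((-5 - 1)/(3 - 5) - 23)² = (-6/(-2) - 23)² = (-½*(-6) - 23)² = (3 - 23)² = (-20)² = 400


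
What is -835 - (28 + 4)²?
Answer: -1859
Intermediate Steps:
-835 - (28 + 4)² = -835 - 1*32² = -835 - 1*1024 = -835 - 1024 = -1859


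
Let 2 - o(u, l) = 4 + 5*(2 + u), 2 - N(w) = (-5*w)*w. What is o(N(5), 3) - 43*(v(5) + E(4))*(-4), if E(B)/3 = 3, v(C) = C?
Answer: 1761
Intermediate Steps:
E(B) = 9 (E(B) = 3*3 = 9)
N(w) = 2 + 5*w² (N(w) = 2 - (-5*w)*w = 2 - (-5)*w² = 2 + 5*w²)
o(u, l) = -12 - 5*u (o(u, l) = 2 - (4 + 5*(2 + u)) = 2 - (4 + (10 + 5*u)) = 2 - (14 + 5*u) = 2 + (-14 - 5*u) = -12 - 5*u)
o(N(5), 3) - 43*(v(5) + E(4))*(-4) = (-12 - 5*(2 + 5*5²)) - 43*(5 + 9)*(-4) = (-12 - 5*(2 + 5*25)) - 602*(-4) = (-12 - 5*(2 + 125)) - 43*(-56) = (-12 - 5*127) + 2408 = (-12 - 635) + 2408 = -647 + 2408 = 1761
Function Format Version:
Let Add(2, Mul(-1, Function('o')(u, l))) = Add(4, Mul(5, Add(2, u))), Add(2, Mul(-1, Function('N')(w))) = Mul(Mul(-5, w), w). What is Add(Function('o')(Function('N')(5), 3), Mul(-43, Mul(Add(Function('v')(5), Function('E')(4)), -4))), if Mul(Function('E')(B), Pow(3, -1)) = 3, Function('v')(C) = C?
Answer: 1761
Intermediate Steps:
Function('E')(B) = 9 (Function('E')(B) = Mul(3, 3) = 9)
Function('N')(w) = Add(2, Mul(5, Pow(w, 2))) (Function('N')(w) = Add(2, Mul(-1, Mul(Mul(-5, w), w))) = Add(2, Mul(-1, Mul(-5, Pow(w, 2)))) = Add(2, Mul(5, Pow(w, 2))))
Function('o')(u, l) = Add(-12, Mul(-5, u)) (Function('o')(u, l) = Add(2, Mul(-1, Add(4, Mul(5, Add(2, u))))) = Add(2, Mul(-1, Add(4, Add(10, Mul(5, u))))) = Add(2, Mul(-1, Add(14, Mul(5, u)))) = Add(2, Add(-14, Mul(-5, u))) = Add(-12, Mul(-5, u)))
Add(Function('o')(Function('N')(5), 3), Mul(-43, Mul(Add(Function('v')(5), Function('E')(4)), -4))) = Add(Add(-12, Mul(-5, Add(2, Mul(5, Pow(5, 2))))), Mul(-43, Mul(Add(5, 9), -4))) = Add(Add(-12, Mul(-5, Add(2, Mul(5, 25)))), Mul(-43, Mul(14, -4))) = Add(Add(-12, Mul(-5, Add(2, 125))), Mul(-43, -56)) = Add(Add(-12, Mul(-5, 127)), 2408) = Add(Add(-12, -635), 2408) = Add(-647, 2408) = 1761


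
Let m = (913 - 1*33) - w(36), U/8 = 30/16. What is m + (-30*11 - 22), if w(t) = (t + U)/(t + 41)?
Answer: 40605/77 ≈ 527.34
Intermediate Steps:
U = 15 (U = 8*(30/16) = 8*(30*(1/16)) = 8*(15/8) = 15)
w(t) = (15 + t)/(41 + t) (w(t) = (t + 15)/(t + 41) = (15 + t)/(41 + t))
m = 67709/77 (m = (913 - 1*33) - (15 + 36)/(41 + 36) = (913 - 33) - 51/77 = 880 - 51/77 = 67709/77 ≈ 879.34)
m + (-30*11 - 22) = 67709/77 + (-30*11 - 22) = 67709/77 + (-330 - 22) = 67709/77 - 352 = 40605/77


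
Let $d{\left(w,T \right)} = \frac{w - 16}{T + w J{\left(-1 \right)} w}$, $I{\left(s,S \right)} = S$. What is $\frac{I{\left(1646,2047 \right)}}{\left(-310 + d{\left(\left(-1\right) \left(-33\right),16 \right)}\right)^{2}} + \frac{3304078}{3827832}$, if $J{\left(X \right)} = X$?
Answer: $\frac{187315428162568859}{211782511991390844} \approx 0.88447$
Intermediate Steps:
$d{\left(w,T \right)} = \frac{-16 + w}{T - w^{2}}$ ($d{\left(w,T \right)} = \frac{w - 16}{T + w \left(-1\right) w} = \frac{-16 + w}{T + - w w} = \frac{-16 + w}{T - w^{2}}$)
$\frac{I{\left(1646,2047 \right)}}{\left(-310 + d{\left(\left(-1\right) \left(-33\right),16 \right)}\right)^{2}} + \frac{3304078}{3827832} = \frac{2047}{\left(-310 + \frac{-16 - -33}{16 - \left(\left(-1\right) \left(-33\right)\right)^{2}}\right)^{2}} + \frac{3304078}{3827832} = \frac{2047}{\left(-310 + \frac{-16 + 33}{16 - 33^{2}}\right)^{2}} + 3304078 \cdot \frac{1}{3827832} = \frac{2047}{\left(-310 + \frac{1}{16 - 1089} \cdot 17\right)^{2}} + \frac{1652039}{1913916} = \frac{2047}{\left(-310 + \frac{1}{-1073} \cdot 17\right)^{2}} + \frac{1652039}{1913916} = \frac{2047}{\left(-310 - \frac{17}{1073}\right)^{2}} + \frac{1652039}{1913916} = \frac{2047}{\left(- \frac{332647}{1073}\right)^{2}} + \frac{1652039}{1913916} = \frac{2047}{\frac{110654026609}{1151329}} + \frac{1652039}{1913916} = 2047 \cdot \frac{1151329}{110654026609} + \frac{1652039}{1913916} = \frac{2356770463}{110654026609} + \frac{1652039}{1913916} = \frac{187315428162568859}{211782511991390844}$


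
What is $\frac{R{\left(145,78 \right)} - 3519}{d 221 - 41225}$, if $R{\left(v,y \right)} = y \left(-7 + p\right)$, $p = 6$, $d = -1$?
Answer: $\frac{3597}{41446} \approx 0.086788$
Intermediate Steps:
$R{\left(v,y \right)} = - y$ ($R{\left(v,y \right)} = y \left(-7 + 6\right) = y \left(-1\right) = - y$)
$\frac{R{\left(145,78 \right)} - 3519}{d 221 - 41225} = \frac{\left(-1\right) 78 - 3519}{\left(-1\right) 221 - 41225} = \frac{-78 - 3519}{-221 - 41225} = - \frac{3597}{-41446} = \left(-3597\right) \left(- \frac{1}{41446}\right) = \frac{3597}{41446}$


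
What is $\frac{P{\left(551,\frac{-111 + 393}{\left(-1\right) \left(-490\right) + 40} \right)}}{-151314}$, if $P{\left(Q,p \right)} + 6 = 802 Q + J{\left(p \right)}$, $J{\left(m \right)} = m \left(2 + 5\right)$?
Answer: $- \frac{117103427}{40098210} \approx -2.9204$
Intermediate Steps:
$J{\left(m \right)} = 7 m$ ($J{\left(m \right)} = m 7 = 7 m$)
$P{\left(Q,p \right)} = -6 + 7 p + 802 Q$ ($P{\left(Q,p \right)} = -6 + \left(802 Q + 7 p\right) = -6 + \left(7 p + 802 Q\right) = -6 + 7 p + 802 Q$)
$\frac{P{\left(551,\frac{-111 + 393}{\left(-1\right) \left(-490\right) + 40} \right)}}{-151314} = \frac{-6 + 7 \frac{-111 + 393}{\left(-1\right) \left(-490\right) + 40} + 802 \cdot 551}{-151314} = \left(-6 + 7 \frac{282}{490 + 40} + 441902\right) \left(- \frac{1}{151314}\right) = \left(-6 + 7 \cdot \frac{282}{530} + 441902\right) \left(- \frac{1}{151314}\right) = \left(-6 + 7 \cdot 282 \cdot \frac{1}{530} + 441902\right) \left(- \frac{1}{151314}\right) = \left(-6 + 7 \cdot \frac{141}{265} + 441902\right) \left(- \frac{1}{151314}\right) = \left(-6 + \frac{987}{265} + 441902\right) \left(- \frac{1}{151314}\right) = \frac{117103427}{265} \left(- \frac{1}{151314}\right) = - \frac{117103427}{40098210}$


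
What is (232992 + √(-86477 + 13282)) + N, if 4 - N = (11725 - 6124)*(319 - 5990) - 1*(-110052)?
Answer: 31886215 + I*√73195 ≈ 3.1886e+7 + 270.55*I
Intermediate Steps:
N = 31653223 (N = 4 - ((11725 - 6124)*(319 - 5990) - 1*(-110052)) = 4 - (5601*(-5671) + 110052) = 4 - (-31763271 + 110052) = 4 - 1*(-31653219) = 4 + 31653219 = 31653223)
(232992 + √(-86477 + 13282)) + N = (232992 + √(-86477 + 13282)) + 31653223 = (232992 + √(-73195)) + 31653223 = (232992 + I*√73195) + 31653223 = 31886215 + I*√73195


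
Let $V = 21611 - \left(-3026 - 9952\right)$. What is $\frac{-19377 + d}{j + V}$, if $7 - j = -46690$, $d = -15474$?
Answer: $- \frac{34851}{81286} \approx -0.42875$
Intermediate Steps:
$j = 46697$ ($j = 7 - -46690 = 7 + 46690 = 46697$)
$V = 34589$ ($V = 21611 - \left(-3026 - 9952\right) = 21611 - -12978 = 21611 + 12978 = 34589$)
$\frac{-19377 + d}{j + V} = \frac{-19377 - 15474}{46697 + 34589} = - \frac{34851}{81286}$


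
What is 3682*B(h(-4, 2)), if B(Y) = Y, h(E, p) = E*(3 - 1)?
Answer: -29456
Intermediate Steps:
h(E, p) = 2*E (h(E, p) = E*2 = 2*E)
3682*B(h(-4, 2)) = 3682*(2*(-4)) = 3682*(-8) = -29456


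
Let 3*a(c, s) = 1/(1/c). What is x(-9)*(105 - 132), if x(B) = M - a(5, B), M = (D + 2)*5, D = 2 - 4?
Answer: 45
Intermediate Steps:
D = -2
a(c, s) = c/3 (a(c, s) = 1/(3*(1/c)) = c/3)
M = 0 (M = (-2 + 2)*5 = 0*5 = 0)
x(B) = -5/3 (x(B) = 0 - 5/3 = -5/3)
x(-9)*(105 - 132) = -5*(105 - 132)/3 = -5/3*(-27) = 45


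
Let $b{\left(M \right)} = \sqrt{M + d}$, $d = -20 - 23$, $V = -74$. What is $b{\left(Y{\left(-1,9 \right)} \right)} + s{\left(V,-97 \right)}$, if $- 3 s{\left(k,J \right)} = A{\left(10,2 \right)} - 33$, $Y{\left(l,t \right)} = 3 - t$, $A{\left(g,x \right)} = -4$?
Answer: $\frac{37}{3} + 7 i \approx 12.333 + 7.0 i$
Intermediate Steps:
$s{\left(k,J \right)} = \frac{37}{3}$ ($s{\left(k,J \right)} = - \frac{-4 - 33}{3} = \left(- \frac{1}{3}\right) \left(-37\right) = \frac{37}{3}$)
$d = -43$
$b{\left(M \right)} = \sqrt{-43 + M}$ ($b{\left(M \right)} = \sqrt{M - 43} = \sqrt{-43 + M}$)
$b{\left(Y{\left(-1,9 \right)} \right)} + s{\left(V,-97 \right)} = \sqrt{-43 + \left(3 - 9\right)} + \frac{37}{3} = \sqrt{-43 - 6} + \frac{37}{3} = \sqrt{-49} + \frac{37}{3} = 7 i + \frac{37}{3} = \frac{37}{3} + 7 i$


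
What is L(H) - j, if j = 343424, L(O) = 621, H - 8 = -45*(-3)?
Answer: -342803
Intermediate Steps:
H = 143 (H = 8 - 45*(-3) = 8 + 135 = 143)
L(H) - j = 621 - 1*343424 = 621 - 343424 = -342803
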